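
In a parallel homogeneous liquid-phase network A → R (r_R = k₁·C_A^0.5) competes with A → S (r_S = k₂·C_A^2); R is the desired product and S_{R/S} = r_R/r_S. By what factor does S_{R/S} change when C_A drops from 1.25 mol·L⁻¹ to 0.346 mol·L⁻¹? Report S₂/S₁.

S_{R/S} = (k₁/k₂)·C_A^-1.5, so S₂/S₁ = (C_{A,2}/C_{A,1})^-1.5.
= (0.346/1.25)^(-1.5) = (0.2768)^(-1.5) = 6.87.

6.87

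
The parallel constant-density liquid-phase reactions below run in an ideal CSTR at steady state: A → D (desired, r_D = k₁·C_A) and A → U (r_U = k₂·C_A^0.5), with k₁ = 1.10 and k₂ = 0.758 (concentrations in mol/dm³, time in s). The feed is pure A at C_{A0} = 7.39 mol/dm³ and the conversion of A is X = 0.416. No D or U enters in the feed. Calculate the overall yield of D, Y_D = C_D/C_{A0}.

Exit C_A = C_{A0}(1−X) = 7.39×0.584 = 4.316 mol/dm³.
A CSTR operates uniformly at the exit composition, giving r_D = 4.747 and r_U = 1.575 (each k·C_A^n at C_A = 4.316).
Fraction of consumed A going to D: r_D/(r_D+r_U) = 0.7509.
C_D = 0.7509·C_{A0}·X = 0.7509×7.39×0.416 = 2.31 mol/dm³; Y_D = C_D/C_{A0} = 0.312.

0.312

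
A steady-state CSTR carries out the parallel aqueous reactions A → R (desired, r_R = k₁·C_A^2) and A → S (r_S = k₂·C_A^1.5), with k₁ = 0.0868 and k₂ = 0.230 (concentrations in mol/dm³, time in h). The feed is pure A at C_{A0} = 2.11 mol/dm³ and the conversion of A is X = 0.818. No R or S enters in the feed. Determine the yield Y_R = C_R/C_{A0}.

Exit C_A = C_{A0}(1−X) = 2.11×0.182 = 0.3840 mol/dm³.
A CSTR operates uniformly at the exit composition, giving r_R = 0.01280 and r_S = 0.05473 (each k·C_A^n at C_A = 0.3840).
Fraction of consumed A going to R: r_R/(r_R+r_S) = 0.1895.
C_R = 0.1895·C_{A0}·X = 0.1895×2.11×0.818 = 0.327 mol/dm³; Y_R = C_R/C_{A0} = 0.155.

0.155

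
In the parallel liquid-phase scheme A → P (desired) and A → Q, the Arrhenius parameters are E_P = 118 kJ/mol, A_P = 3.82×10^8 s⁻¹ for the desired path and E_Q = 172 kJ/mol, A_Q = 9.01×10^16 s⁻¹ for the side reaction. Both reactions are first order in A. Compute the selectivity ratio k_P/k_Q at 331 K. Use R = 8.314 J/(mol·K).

1.41

With equal orders, S_{P/Q} = k_P/k_Q = (A_P/A_Q)·exp[(E_Q−E_P)/(RT)].
(E_Q−E_P)/(RT) = (172−118)×10³/(8.314×331) = 54000/2752 = 19.62.
k_P/k_Q = (3.82×10^8/9.01×10^16)·exp(19.62) = 4.240×10^-9 × 3.326×10^8 = 1.41.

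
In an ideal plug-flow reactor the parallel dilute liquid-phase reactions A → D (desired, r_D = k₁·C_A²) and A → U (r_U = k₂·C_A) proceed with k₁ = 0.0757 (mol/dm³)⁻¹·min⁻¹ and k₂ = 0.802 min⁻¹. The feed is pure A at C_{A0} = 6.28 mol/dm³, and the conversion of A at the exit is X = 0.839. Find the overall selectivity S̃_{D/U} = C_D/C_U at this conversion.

0.329

C_A = C_{A0}(1−X) = 1.011 mol/dm³.
Along a PFR/batch, dC_U/dC_A = −r_U/(r_D+r_U) = −k₂/(k₂+k₁·C_A).
Integrating from C_{A0} to C_A: C_U = (0.802/0.0757)·ln[(0.802+0.0757·6.28)/(0.802+0.0757·1.01)] = 10.59·ln(1.277/0.8785) = 3.966 mol/dm³.
Then C_D = (C_{A0}−C_A) − C_U = 5.269 − 3.966 = 1.303 mol/dm³.
S̃_{D/U} = C_D/C_U = 1.303/3.966 = 0.329.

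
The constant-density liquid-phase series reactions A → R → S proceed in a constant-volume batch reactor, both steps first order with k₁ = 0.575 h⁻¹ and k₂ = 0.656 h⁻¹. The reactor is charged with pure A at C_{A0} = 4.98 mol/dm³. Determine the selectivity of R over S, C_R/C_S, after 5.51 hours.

For first-order series with pure A initially, C_R(t) = k₁C_{A0}/(k₂−k₁)·(e^(−k₁t) − e^(−k₂t)).
e^(−k₁t) = e^(−0.575×5.51) = e^(−3.168) = 0.04208; e^(−k₂t) = e^(−3.615) = 0.02693.
C_R = 0.575×4.98/(0.656−0.575) × (0.04208−0.02693) = 35.35×0.01515 = 0.5355 mol/dm³.
C_A = C_{A0}e^(−k₁t) = 0.2095 mol/dm³, so C_S = C_{A0}−C_A−C_R = 4.235 mol/dm³; C_R/C_S = 0.126.

0.126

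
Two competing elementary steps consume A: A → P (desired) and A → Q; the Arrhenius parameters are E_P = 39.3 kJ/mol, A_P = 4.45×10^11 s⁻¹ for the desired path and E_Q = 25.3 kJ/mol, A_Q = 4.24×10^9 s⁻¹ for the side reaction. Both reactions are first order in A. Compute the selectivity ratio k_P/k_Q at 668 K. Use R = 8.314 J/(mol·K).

Since both paths have the same order in A, the concentration cancels and S_{P/Q} = k_P/k_Q = (A_P/A_Q)·exp[(E_Q−E_P)/(RT)].
(E_Q−E_P)/(RT) = (25.3−39.3)×10³/(8.314×668) = -14000/5554 = -2.521.
k_P/k_Q = (4.45×10^11/4.24×10^9)·exp(-2.521) = 105.0 × 0.08039 = 8.44.

8.44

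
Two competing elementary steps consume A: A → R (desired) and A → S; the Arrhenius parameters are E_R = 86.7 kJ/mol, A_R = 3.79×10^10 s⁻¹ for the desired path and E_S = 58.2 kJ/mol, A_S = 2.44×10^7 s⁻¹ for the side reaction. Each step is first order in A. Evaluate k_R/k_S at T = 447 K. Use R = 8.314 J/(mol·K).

0.726

With equal orders, S_{R/S} = k_R/k_S = (A_R/A_S)·exp[(E_S−E_R)/(RT)].
(E_S−E_R)/(RT) = (58.2−86.7)×10³/(8.314×447) = -28500/3716 = -7.669.
k_R/k_S = (3.79×10^10/2.44×10^7)·exp(-7.669) = 1553 × 4.672×10^-4 = 0.726.
Since E_R > E_S, raising the temperature improves selectivity toward R.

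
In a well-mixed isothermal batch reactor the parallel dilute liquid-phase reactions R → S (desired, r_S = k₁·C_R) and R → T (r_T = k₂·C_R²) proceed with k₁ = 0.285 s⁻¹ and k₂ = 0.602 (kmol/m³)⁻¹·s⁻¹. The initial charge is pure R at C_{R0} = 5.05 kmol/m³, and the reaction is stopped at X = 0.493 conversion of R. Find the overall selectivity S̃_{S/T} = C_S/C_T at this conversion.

0.129

C_R = C_{R0}(1−X) = 2.560 kmol/m³.
Along a PFR/batch, dC_S/dC_R = −r_S/(r_S+r_T) = −k₁/(k₁+k₂·C_R).
Integrating from C_{R0} to C_R: C_S = (0.285/0.602)·ln[(0.285+0.602·5.05)/(0.285+0.602·2.56)] = 0.4734·ln(3.325/1.826) = 0.2837 kmol/m³.
C_T = (C_{R0}−C_R)−C_S = 2.206 kmol/m³; S̃_{S/T} = 0.2837/2.206 = 0.129.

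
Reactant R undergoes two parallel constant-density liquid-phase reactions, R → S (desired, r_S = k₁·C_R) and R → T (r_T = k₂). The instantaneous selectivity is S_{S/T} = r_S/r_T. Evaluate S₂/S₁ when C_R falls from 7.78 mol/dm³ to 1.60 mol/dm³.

0.206

S_{S/T} = (k₁/k₂)·C_R, so S₂/S₁ = (C_{R,2}/C_{R,1}).
= 1.60/7.78 = 0.206.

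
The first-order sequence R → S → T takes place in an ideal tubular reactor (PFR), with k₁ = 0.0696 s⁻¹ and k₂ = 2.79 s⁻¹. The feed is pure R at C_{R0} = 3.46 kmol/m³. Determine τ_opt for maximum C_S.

1.36 s

The intermediate peaks when r₁ = r₂, i.e. k₁e^(−k₁τ) = k₂e^(−k₂τ), giving τ_opt = ln(k₂/k₁)/(k₂−k₁).
= ln(2.79/0.0696)/(2.79−0.0696) = ln(40.09)/2.720 = 3.691/2.720 = 1.36 s.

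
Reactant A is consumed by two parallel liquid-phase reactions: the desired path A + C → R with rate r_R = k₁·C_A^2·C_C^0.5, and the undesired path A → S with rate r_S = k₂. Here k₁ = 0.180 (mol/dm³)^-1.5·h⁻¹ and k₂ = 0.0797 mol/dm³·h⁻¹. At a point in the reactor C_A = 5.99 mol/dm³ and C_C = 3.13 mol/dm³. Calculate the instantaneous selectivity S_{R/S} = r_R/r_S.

143

S_{R/S} = r_R/r_S = (k₁·C_A^2·C_C^0.5)/(k₂) = (k₁/k₂)·C_A^2·C_C^0.5.
= (0.180×5.990^2×3.130^0.5) / (0.0797) = 11.43/0.07970 = 143.
Since the desired path is higher order in A, keeping C_A high (PFR or concentrated feed) favours R.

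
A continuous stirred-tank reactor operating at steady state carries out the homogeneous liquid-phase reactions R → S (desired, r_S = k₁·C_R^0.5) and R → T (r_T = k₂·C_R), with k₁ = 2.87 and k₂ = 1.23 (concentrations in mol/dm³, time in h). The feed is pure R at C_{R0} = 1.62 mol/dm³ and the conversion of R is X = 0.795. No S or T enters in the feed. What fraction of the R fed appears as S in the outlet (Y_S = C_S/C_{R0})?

Exit C_R = C_{R0}(1−X) = 1.62×0.205 = 0.3321 mol/dm³.
In a CSTR the entire volume is at exit conditions, so r_S = 2.87×0.3321^0.5 = 1.654 and r_T = 1.23×0.3321 = 0.4085.
Fraction of consumed R going to S: r_S/(r_S+r_T) = 0.8019.
C_S = 0.8019·C_{R0}·X = 0.8019×1.62×0.795 = 1.03 mol/dm³; Y_S = C_S/C_{R0} = 0.638.

0.638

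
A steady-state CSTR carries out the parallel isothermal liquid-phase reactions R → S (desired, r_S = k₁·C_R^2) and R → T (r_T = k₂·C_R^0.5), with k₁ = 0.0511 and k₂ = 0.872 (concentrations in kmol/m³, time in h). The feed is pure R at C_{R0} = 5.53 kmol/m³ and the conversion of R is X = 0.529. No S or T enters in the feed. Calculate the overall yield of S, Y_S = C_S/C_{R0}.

Exit C_R = C_{R0}(1−X) = 5.53×0.471 = 2.605 kmol/m³.
In a CSTR the entire volume is at exit conditions, so r_S = 0.0511×2.605^2 = 0.3467 and r_T = 0.872×2.605^0.5 = 1.407.
Fraction of consumed R going to S: r_S/(r_S+r_T) = 0.1976.
C_S = 0.1976·C_{R0}·X = 0.1976×5.53×0.529 = 0.578 kmol/m³; Y_S = C_S/C_{R0} = 0.105.

0.105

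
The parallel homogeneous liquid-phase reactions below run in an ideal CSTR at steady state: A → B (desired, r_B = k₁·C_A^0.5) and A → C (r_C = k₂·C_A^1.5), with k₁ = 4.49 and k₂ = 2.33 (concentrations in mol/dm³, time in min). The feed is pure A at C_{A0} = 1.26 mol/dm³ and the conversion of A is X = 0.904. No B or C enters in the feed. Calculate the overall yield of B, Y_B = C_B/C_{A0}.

0.851

Exit C_A = C_{A0}(1−X) = 1.26×0.0960 = 0.1210 mol/dm³.
A CSTR operates uniformly at the exit composition, giving r_B = 1.562 and r_C = 0.09802 (each k·C_A^n at C_A = 0.1210).
Fraction of consumed A going to B: r_B/(r_B+r_C) = 0.9409.
C_B = 0.9409·C_{A0}·X = 0.9409×1.26×0.904 = 1.07 mol/dm³; Y_B = C_B/C_{A0} = 0.851.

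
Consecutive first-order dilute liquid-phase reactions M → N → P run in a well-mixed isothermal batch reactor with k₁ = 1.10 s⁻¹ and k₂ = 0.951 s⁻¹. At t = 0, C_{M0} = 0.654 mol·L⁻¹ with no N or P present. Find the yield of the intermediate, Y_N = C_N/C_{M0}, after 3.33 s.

0.122

Solving the coupled first-order balances gives C_N(t) = [k₁/(k₂−k₁)]·C_{M0}·(e^(−k₁t) − e^(−k₂t)).
e^(−k₁t) = e^(−1.10×3.33) = e^(−3.663) = 0.02566; e^(−k₂t) = e^(−3.167) = 0.04214.
C_N = 1.10×0.654/(0.951−1.10) × (0.02566−0.04214) = (-4.828)×(-0.01648) = 0.07958 mol·L⁻¹.
Y_N = C_N/C_{M0} = 0.07958/0.654 = 0.122.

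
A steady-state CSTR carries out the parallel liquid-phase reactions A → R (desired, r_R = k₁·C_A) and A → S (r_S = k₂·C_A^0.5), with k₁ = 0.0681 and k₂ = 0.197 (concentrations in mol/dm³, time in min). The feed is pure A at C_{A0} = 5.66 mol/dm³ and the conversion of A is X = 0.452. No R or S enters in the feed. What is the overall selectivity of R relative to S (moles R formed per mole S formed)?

Exit C_A = C_{A0}(1−X) = 5.66×0.548 = 3.102 mol/dm³.
A CSTR operates uniformly at the exit composition, giving r_R = 0.2112 and r_S = 0.3469 (each k·C_A^n at C_A = 3.102).
Overall selectivity = C_R/C_S = r_Rτ/(r_Sτ) = r_R/r_S = 0.609.

0.609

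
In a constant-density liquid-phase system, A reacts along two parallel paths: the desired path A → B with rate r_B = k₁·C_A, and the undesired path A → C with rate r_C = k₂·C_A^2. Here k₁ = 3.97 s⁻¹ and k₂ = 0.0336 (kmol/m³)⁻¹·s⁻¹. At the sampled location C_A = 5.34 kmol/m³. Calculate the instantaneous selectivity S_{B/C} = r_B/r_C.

22.1

S_{B/C} = r_B/r_C = (k₁·C_A)/(k₂·C_A^2) = (k₁/k₂)·C_A⁻¹.
= (3.97×5.340) / (0.0336×5.340^2) = 21.20/0.9581 = 22.1.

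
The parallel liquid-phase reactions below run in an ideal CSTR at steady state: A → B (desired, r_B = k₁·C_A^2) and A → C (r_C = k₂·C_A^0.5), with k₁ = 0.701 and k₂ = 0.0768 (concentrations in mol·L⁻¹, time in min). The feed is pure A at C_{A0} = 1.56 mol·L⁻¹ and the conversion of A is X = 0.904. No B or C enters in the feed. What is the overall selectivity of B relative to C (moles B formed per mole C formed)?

0.529

Exit C_A = C_{A0}(1−X) = 1.56×0.0960 = 0.1498 mol·L⁻¹.
A CSTR operates uniformly at the exit composition, giving r_B = 0.01572 and r_C = 0.02972 (each k·C_A^n at C_A = 0.1498).
Overall selectivity = C_B/C_C = r_Bτ/(r_Cτ) = r_B/r_C = 0.529.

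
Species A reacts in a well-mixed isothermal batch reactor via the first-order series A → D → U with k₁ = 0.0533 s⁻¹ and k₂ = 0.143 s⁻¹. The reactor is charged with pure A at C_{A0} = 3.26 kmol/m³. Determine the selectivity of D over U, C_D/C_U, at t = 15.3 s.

0.543

The intermediate concentration in a first-order A→B→C sequence is C_D = k₁C_{A0}(e^(−k₁t) − e^(−k₂t))/(k₂−k₁).
e^(−k₁t) = e^(−0.0533×15.3) = e^(−0.8155) = 0.4424; e^(−k₂t) = e^(−2.188) = 0.1122.
C_D = 0.0533×3.26/(0.143−0.0533) × (0.4424−0.1122) = 1.937×0.3303 = 0.6398 kmol/m³.
C_A = C_{A0}e^(−k₁t) = 1.442 kmol/m³, so C_U = C_{A0}−C_A−C_D = 1.178 kmol/m³; C_D/C_U = 0.543.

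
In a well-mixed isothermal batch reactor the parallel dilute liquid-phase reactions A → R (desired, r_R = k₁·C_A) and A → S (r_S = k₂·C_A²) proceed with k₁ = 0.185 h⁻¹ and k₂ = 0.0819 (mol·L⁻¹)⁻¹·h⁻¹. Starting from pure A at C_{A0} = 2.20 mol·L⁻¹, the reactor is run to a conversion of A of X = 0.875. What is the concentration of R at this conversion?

1.28 mol·L⁻¹

C_A = C_{A0}(1−X) = 0.2750 mol·L⁻¹.
Along a PFR/batch, dC_R/dC_A = −r_R/(r_R+r_S) = −k₁/(k₁+k₂·C_A).
Integrating from C_{A0} to C_A: C_R = (0.185/0.0819)·ln[(0.185+0.0819·2.20)/(0.185+0.0819·0.275)] = 2.259·ln(0.3652/0.2075) = 1.277 mol·L⁻¹.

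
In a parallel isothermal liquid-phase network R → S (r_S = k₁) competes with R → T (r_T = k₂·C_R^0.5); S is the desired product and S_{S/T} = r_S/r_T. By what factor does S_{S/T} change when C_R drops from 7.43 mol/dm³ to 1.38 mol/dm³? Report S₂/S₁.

2.32

S_{S/T} = (k₁/k₂)·C_R^-0.5, so S₂/S₁ = (C_{R,2}/C_{R,1})^-0.5.
= (1.38/7.43)^(-0.5) = (0.1857)^(-0.5) = 2.32.
Selectivity toward S rises as C_R falls — low-concentration operation is favoured.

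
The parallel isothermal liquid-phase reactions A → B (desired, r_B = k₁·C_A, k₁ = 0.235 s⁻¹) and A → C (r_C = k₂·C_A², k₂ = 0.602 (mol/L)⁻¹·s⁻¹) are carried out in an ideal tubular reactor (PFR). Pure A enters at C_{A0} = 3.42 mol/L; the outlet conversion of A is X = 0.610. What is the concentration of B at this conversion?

0.310 mol/L

C_A = C_{A0}(1−X) = 1.334 mol/L.
Along a PFR/batch, dC_B/dC_A = −r_B/(r_B+r_C) = −k₁/(k₁+k₂·C_A).
Integrating from C_{A0} to C_A: C_B = (0.235/0.602)·ln[(0.235+0.602·3.42)/(0.235+0.602·1.33)] = 0.3904·ln(2.294/1.038) = 0.3096 mol/L.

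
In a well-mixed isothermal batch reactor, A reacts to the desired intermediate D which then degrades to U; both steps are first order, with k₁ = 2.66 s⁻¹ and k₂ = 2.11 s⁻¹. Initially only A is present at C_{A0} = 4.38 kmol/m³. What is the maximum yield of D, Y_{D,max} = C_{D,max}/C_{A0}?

At the optimum, C_{D,max}/C_{A0} = (k₁/k₂)^[k₂/(k₂−k₁)].
= (2.66/2.11)^(2.11/(2.11−2.66)) = (1.261)^(-3.836) = 0.4112.

0.411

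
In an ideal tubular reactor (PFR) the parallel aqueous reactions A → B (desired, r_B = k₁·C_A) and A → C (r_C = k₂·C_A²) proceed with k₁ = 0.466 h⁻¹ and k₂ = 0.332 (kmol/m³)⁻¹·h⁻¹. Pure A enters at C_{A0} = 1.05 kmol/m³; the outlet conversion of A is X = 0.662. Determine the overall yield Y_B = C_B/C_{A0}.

C_A = C_{A0}(1−X) = 0.3549 kmol/m³.
Along a PFR/batch, dC_B/dC_A = −r_B/(r_B+r_C) = −k₁/(k₁+k₂·C_A).
Integrating from C_{A0} to C_A: C_B = (0.466/0.332)·ln[(0.466+0.332·1.05)/(0.466+0.332·0.355)] = 1.404·ln(0.8146/0.5838) = 0.4675 kmol/m³.
Y_B = C_B/C_{A0} = 0.4675/1.05 = 0.445.

0.445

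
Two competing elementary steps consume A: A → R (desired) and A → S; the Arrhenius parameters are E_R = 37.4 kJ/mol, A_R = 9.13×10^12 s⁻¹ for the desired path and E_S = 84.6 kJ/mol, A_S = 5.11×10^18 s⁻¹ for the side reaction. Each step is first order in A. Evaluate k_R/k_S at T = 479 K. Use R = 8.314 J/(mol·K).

0.251

k_R/k_S = (A_R/A_S)·exp[−(E_R−E_S)/(RT)] = (A_R/A_S)·exp[(E_S−E_R)/(RT)].
(E_S−E_R)/(RT) = (84.6−37.4)×10³/(8.314×479) = 47200/3982 = 11.85.
k_R/k_S = (9.13×10^12/5.11×10^18)·exp(11.85) = 1.787×10^-6 × 1.404×10^5 = 0.251.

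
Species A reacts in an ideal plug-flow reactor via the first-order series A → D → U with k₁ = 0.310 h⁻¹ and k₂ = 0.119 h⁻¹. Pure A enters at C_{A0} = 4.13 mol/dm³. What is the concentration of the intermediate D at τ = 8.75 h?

1.92 mol/dm³

Solving the coupled first-order balances gives C_D(τ) = [k₁/(k₂−k₁)]·C_{A0}·(e^(−k₁τ) − e^(−k₂τ)).
e^(−k₁τ) = e^(−0.310×8.75) = e^(−2.712) = 0.06637; e^(−k₂τ) = e^(−1.041) = 0.3530.
C_D = 0.310×4.13/(0.119−0.310) × (0.06637−0.3530) = (-6.703)×(-0.2866) = 1.921 mol/dm³.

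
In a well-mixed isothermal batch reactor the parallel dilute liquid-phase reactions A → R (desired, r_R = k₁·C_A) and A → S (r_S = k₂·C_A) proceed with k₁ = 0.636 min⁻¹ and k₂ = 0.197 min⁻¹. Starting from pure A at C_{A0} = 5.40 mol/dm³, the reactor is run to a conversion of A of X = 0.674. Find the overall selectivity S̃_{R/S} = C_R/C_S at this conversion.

3.23

C_A = C_{A0}(1−X) = 1.760 mol/dm³.
Both paths are first order in A, so the instantaneous fraction to R is constant: dC_R/d(−C_A) = k₁/(k₁+k₂) = 0.7635.
C_R = 0.7635·(C_{A0}−C_A) = 0.7635×3.640 = 2.78 mol/dm³.
C_S = (C_{A0}−C_A)−C_R = 0.8607 mol/dm³; S̃_{R/S} = 2.779/0.8607 = 3.23.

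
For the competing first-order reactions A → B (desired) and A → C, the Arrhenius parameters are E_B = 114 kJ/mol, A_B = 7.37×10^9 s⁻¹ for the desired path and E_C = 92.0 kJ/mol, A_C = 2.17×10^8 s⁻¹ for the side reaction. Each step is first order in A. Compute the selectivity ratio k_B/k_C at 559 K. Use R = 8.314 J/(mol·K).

k_B/k_C = (A_B/A_C)·exp[−(E_B−E_C)/(RT)] = (A_B/A_C)·exp[(E_C−E_B)/(RT)].
(E_C−E_B)/(RT) = (92.0−114)×10³/(8.314×559) = -22000/4648 = -4.734.
k_B/k_C = (7.37×10^9/2.17×10^8)·exp(-4.734) = 33.96 × 0.008794 = 0.299.
Since E_B > E_C, raising the temperature improves selectivity toward B.

0.299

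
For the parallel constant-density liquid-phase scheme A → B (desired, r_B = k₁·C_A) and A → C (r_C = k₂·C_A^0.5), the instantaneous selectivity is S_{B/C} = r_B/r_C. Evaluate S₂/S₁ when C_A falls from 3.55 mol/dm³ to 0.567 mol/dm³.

S_{B/C} = (k₁/k₂)·C_A^0.5, so S₂/S₁ = (C_{A,2}/C_{A,1})^0.5.
= (0.567/3.55)^0.5 = (0.1597)^0.5 = 0.400.
Selectivity toward B falls as C_A falls — high-concentration operation is favoured.

0.400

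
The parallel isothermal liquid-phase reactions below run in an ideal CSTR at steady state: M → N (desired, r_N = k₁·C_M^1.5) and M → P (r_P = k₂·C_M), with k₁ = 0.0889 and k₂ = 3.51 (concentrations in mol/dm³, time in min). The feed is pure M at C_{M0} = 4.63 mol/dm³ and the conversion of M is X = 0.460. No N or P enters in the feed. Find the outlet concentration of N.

Exit C_M = C_{M0}(1−X) = 4.63×0.540 = 2.500 mol/dm³.
In a CSTR the entire volume is at exit conditions, so r_N = 0.0889×2.500^1.5 = 0.3515 and r_P = 3.51×2.500 = 8.776.
Fraction of consumed M going to N: r_N/(r_N+r_P) = 0.03851.
C_N = 0.03851·C_{M0}·X = 0.03851×4.63×0.460 = 0.0820 mol/dm³.

0.0820 mol/dm³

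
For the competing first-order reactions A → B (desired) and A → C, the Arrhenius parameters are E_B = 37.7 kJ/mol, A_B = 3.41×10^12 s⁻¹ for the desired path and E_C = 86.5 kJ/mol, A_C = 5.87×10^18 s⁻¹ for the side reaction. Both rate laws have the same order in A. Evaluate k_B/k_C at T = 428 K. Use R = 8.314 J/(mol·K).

0.525

With equal orders, S_{B/C} = k_B/k_C = (A_B/A_C)·exp[(E_C−E_B)/(RT)].
(E_C−E_B)/(RT) = (86.5−37.7)×10³/(8.314×428) = 48800/3558 = 13.71.
k_B/k_C = (3.41×10^12/5.87×10^18)·exp(13.71) = 5.809×10^-7 × 9.035×10^5 = 0.525.
Since E_B < E_C, lowering the temperature improves selectivity toward B.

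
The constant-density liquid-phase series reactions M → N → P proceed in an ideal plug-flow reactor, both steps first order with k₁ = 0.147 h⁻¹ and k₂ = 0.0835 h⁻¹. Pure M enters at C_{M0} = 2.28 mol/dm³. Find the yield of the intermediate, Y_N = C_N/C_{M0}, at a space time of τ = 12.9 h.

For first-order series with pure M initially, C_N(τ) = k₁C_{M0}/(k₂−k₁)·(e^(−k₁τ) − e^(−k₂τ)).
e^(−k₁τ) = e^(−0.147×12.9) = e^(−1.896) = 0.1501; e^(−k₂τ) = e^(−1.077) = 0.3406.
C_N = 0.147×2.28/(0.0835−0.147) × (0.1501−0.3406) = (-5.278)×(-0.1904) = 1.005 mol/dm³.
Y_N = C_N/C_{M0} = 1.005/2.28 = 0.441.

0.441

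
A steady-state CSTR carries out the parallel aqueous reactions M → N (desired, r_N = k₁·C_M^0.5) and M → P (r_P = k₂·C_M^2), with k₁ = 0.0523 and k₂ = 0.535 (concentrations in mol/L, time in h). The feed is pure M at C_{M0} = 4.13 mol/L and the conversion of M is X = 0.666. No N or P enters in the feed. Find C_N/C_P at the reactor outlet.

0.0603

Exit C_M = C_{M0}(1−X) = 4.13×0.334 = 1.379 mol/L.
A CSTR operates uniformly at the exit composition, giving r_N = 0.06143 and r_P = 1.018 (each k·C_M^n at C_M = 1.379).
Overall selectivity = C_N/C_P = r_Nτ/(r_Pτ) = r_N/r_P = 0.0603.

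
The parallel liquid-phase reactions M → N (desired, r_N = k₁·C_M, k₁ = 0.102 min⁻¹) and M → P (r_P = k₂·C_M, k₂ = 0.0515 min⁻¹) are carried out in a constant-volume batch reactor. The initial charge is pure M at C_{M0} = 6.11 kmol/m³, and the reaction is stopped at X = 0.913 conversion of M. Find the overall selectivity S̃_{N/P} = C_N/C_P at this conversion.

1.98

C_M = C_{M0}(1−X) = 0.5316 kmol/m³.
Both paths are first order in M, so the instantaneous fraction to N is constant: dC_N/d(−C_M) = k₁/(k₁+k₂) = 0.6645.
C_N = 0.6645·(C_{M0}−C_M) = 0.6645×5.578 = 3.71 kmol/m³.
C_P = (C_{M0}−C_M)−C_N = 1.872 kmol/m³; S̃_{N/P} = 3.707/1.872 = 1.98.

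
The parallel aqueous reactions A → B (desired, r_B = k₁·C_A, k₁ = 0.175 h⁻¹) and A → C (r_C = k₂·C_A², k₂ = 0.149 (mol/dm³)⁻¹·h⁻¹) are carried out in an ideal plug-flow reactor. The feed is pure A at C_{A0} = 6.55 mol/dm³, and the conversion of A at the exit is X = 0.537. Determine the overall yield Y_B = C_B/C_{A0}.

0.109

C_A = C_{A0}(1−X) = 3.033 mol/dm³.
Along a PFR/batch, dC_B/dC_A = −r_B/(r_B+r_C) = −k₁/(k₁+k₂·C_A).
Integrating from C_{A0} to C_A: C_B = (0.175/0.149)·ln[(0.175+0.149·6.55)/(0.175+0.149·3.03)] = 1.174·ln(1.151/0.6269) = 0.7136 mol/dm³.
Y_B = C_B/C_{A0} = 0.7136/6.55 = 0.109.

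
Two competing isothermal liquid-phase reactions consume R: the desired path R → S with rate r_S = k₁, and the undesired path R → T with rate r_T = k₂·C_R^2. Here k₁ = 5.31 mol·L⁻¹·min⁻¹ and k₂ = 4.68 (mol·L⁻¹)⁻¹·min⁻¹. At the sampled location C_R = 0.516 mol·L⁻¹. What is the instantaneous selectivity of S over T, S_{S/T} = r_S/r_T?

4.26

S_{S/T} = r_S/r_T = (k₁)/(k₂·C_R^2) = (k₁/k₂)·C_R^-2.
= (5.31) / (4.68×0.5160^2) = 5.310/1.246 = 4.26.
The undesired path is higher order in R, so low C_R (CSTR or dilute feed) favours S.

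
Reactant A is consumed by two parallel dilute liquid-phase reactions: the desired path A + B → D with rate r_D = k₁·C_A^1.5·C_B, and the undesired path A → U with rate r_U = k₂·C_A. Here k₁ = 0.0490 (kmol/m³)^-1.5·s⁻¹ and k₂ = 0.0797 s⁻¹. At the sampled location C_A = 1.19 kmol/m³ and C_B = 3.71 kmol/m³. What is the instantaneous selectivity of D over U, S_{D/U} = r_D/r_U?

2.49

S_{D/U} = r_D/r_U = (k₁·C_A^1.5·C_B)/(k₂·C_A) = (k₁/k₂)·C_A^0.5·C_B.
= (0.0490×1.190^1.5×3.710) / (0.0797×1.190) = 0.2360/0.09484 = 2.49.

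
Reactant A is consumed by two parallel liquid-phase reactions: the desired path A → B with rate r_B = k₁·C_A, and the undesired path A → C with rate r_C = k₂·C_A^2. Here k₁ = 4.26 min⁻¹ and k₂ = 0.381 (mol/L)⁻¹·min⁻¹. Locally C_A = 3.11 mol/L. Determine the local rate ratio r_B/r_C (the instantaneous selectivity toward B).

S_{B/C} = r_B/r_C = (k₁·C_A)/(k₂·C_A^2) = (k₁/k₂)·C_A⁻¹.
= (4.26×3.110) / (0.381×3.110^2) = 13.25/3.685 = 3.60.

3.60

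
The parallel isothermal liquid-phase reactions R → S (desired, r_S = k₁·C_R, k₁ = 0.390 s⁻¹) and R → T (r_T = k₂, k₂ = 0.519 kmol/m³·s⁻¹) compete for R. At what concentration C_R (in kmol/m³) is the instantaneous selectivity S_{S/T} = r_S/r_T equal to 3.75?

S_{S/T} = (k₁/k₂)·C_R ⇒ C_R = S·k₂/k₁.
= 3.75×0.519/0.390 = 4.99 kmol/m³.

4.99 kmol/m³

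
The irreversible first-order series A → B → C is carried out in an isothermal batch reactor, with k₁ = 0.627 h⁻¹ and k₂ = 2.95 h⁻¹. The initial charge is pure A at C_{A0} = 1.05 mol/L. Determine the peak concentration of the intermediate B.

Evaluating C_B at t_opt = ln(k₂/k₁)/(k₂−k₁) gives C_{B,max}/C_{A0} = (k₁/k₂)^[k₂/(k₂−k₁)].
= (0.627/2.95)^(2.95/(2.95−0.627)) = (0.2125)^(1.270) = 0.1399.
C_{B,max} = 0.1399×1.05 = 0.147 mol/L.

0.147 mol/L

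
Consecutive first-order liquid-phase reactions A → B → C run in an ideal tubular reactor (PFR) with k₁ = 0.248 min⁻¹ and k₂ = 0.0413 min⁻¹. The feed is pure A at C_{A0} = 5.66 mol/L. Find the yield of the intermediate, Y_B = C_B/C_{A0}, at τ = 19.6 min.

0.525

The intermediate concentration in a first-order A→B→C sequence is C_B = k₁C_{A0}(e^(−k₁τ) − e^(−k₂τ))/(k₂−k₁).
e^(−k₁τ) = e^(−0.248×19.6) = e^(−4.861) = 0.007744; e^(−k₂τ) = e^(−0.8095) = 0.4451.
C_B = 0.248×5.66/(0.0413−0.248) × (0.007744−0.4451) = (-6.791)×(-0.4373) = 2.970 mol/L.
Y_B = C_B/C_{A0} = 2.970/5.66 = 0.525.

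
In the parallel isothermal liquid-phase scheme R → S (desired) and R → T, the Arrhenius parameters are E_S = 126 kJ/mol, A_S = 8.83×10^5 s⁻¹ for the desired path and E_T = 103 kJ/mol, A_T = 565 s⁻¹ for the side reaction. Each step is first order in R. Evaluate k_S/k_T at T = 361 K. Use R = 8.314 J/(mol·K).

With equal orders, S_{S/T} = k_S/k_T = (A_S/A_T)·exp[(E_T−E_S)/(RT)].
(E_T−E_S)/(RT) = (103−126)×10³/(8.314×361) = -23000/3001 = -7.663.
k_S/k_T = (8.83×10^5/565)·exp(-7.663) = 1563 × 4.698×10^-4 = 0.734.
Since E_S > E_T, raising the temperature improves selectivity toward S.

0.734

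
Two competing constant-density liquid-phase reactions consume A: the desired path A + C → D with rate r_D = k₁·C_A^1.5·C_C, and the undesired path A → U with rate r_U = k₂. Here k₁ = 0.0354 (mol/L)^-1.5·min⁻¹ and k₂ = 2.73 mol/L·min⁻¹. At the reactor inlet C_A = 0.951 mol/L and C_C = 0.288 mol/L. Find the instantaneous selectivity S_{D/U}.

0.00346

S_{D/U} = r_D/r_U = (k₁·C_A^1.5·C_C)/(k₂) = (k₁/k₂)·C_A^1.5·C_C.
= (0.0354×0.9510^1.5×0.2880) / (2.73) = 0.009455/2.730 = 0.00346.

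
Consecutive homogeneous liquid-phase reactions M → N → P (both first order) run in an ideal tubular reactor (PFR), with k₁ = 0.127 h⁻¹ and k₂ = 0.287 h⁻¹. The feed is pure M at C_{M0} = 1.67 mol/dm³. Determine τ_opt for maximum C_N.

5.10 h

For first-order series the maximum of C_N occurs at τ_opt = ln(k₂/k₁)/(k₂−k₁).
= ln(0.287/0.127)/(0.287−0.127) = ln(2.260)/0.1600 = 0.8153/0.1600 = 5.10 h.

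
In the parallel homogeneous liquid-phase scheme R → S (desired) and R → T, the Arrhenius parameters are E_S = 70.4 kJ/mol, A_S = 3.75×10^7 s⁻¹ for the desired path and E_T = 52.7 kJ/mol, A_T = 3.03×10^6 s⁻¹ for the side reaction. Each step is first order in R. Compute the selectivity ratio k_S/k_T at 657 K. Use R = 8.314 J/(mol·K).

k_S/k_T = (A_S/A_T)·exp[−(E_S−E_T)/(RT)] = (A_S/A_T)·exp[(E_T−E_S)/(RT)].
(E_T−E_S)/(RT) = (52.7−70.4)×10³/(8.314×657) = -17700/5462 = -3.240.
k_S/k_T = (3.75×10^7/3.03×10^6)·exp(-3.240) = 12.38 × 0.03915 = 0.485.
Since E_S > E_T, raising the temperature improves selectivity toward S.

0.485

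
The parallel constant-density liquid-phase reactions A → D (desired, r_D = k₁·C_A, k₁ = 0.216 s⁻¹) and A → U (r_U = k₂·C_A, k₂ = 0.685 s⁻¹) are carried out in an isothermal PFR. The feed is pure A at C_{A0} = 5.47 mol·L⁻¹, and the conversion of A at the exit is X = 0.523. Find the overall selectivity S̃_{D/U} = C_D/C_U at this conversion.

C_A = C_{A0}(1−X) = 2.609 mol·L⁻¹.
Both paths are first order in A, so the instantaneous fraction to D is constant: dC_D/d(−C_A) = k₁/(k₁+k₂) = 0.2397.
C_D = 0.2397·(C_{A0}−C_A) = 0.2397×2.861 = 0.686 mol·L⁻¹.
C_U = (C_{A0}−C_A)−C_D = 2.175 mol·L⁻¹; S̃_{D/U} = 0.6858/2.175 = 0.315.

0.315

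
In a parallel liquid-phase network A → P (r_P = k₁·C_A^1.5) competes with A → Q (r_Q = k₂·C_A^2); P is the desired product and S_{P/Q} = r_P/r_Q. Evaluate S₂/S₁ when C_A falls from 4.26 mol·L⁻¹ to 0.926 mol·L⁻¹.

S_{P/Q} = (k₁/k₂)·C_A^-0.5, so S₂/S₁ = (C_{A,2}/C_{A,1})^-0.5.
= (0.926/4.26)^(-0.5) = (0.2174)^(-0.5) = 2.14.

2.14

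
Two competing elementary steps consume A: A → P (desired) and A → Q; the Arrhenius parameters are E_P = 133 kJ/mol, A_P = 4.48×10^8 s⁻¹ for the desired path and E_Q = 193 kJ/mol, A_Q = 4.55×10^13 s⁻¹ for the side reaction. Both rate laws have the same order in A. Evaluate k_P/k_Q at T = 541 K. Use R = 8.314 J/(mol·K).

With equal orders, S_{P/Q} = k_P/k_Q = (A_P/A_Q)·exp[(E_Q−E_P)/(RT)].
(E_Q−E_P)/(RT) = (193−133)×10³/(8.314×541) = 60000/4498 = 13.34.
k_P/k_Q = (4.48×10^8/4.55×10^13)·exp(13.34) = 9.846×10^-6 × 6.213×10^5 = 6.12.
Since E_P < E_Q, lowering the temperature improves selectivity toward P.

6.12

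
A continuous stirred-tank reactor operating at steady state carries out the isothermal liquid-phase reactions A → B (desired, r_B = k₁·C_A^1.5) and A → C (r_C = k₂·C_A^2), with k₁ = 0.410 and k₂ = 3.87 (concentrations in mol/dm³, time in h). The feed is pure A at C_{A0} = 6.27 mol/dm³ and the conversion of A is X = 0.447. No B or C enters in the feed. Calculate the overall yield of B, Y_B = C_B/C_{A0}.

Exit C_A = C_{A0}(1−X) = 6.27×0.553 = 3.467 mol/dm³.
Rates in a CSTR are evaluated at the outlet concentration: r_B = 0.410×3.467^1.5 = 2.647, r_C = 3.87×3.467^2 = 46.53.
Fraction of consumed A going to B: r_B/(r_B+r_C) = 0.05383.
C_B = 0.05383·C_{A0}·X = 0.05383×6.27×0.447 = 0.151 mol/dm³; Y_B = C_B/C_{A0} = 0.0241.

0.0241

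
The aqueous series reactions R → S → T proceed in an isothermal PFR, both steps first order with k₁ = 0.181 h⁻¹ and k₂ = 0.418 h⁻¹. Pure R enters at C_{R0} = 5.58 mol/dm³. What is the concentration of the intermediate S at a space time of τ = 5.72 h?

1.12 mol/dm³

For first-order series with pure R initially, C_S(τ) = k₁C_{R0}/(k₂−k₁)·(e^(−k₁τ) − e^(−k₂τ)).
e^(−k₁τ) = e^(−0.181×5.72) = e^(−1.035) = 0.3551; e^(−k₂τ) = e^(−2.391) = 0.09154.
C_S = 0.181×5.58/(0.418−0.181) × (0.3551−0.09154) = 4.262×0.2636 = 1.123 mol/dm³.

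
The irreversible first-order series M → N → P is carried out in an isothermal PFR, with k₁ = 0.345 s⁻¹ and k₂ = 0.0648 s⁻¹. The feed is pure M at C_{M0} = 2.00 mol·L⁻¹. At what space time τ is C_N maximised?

5.97 s

The intermediate peaks when r₁ = r₂, i.e. k₁e^(−k₁τ) = k₂e^(−k₂τ), giving τ_opt = ln(k₂/k₁)/(k₂−k₁).
= ln(0.0648/0.345)/(0.0648−0.345) = ln(0.1878)/-0.2802 = -1.672/-0.2802 = 5.97 s.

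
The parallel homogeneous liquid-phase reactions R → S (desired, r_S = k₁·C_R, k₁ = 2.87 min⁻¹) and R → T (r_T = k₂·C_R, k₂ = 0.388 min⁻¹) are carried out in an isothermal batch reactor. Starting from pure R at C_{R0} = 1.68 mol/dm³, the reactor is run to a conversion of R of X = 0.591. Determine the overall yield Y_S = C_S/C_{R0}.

0.521

C_R = C_{R0}(1−X) = 0.6871 mol/dm³.
Both paths are first order in R, so the instantaneous fraction to S is constant: dC_S/d(−C_R) = k₁/(k₁+k₂) = 0.8809.
C_S = 0.8809·(C_{R0}−C_R) = 0.8809×0.9929 = 0.875 mol/dm³.
Y_S = C_S/C_{R0} = 0.8746/1.68 = 0.521.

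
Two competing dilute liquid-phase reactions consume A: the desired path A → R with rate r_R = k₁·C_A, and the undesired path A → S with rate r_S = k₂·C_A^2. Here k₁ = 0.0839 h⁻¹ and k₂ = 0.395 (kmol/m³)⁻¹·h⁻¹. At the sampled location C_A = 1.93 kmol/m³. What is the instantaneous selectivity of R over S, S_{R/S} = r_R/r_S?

S_{R/S} = r_R/r_S = (k₁·C_A)/(k₂·C_A^2) = (k₁/k₂)·C_A⁻¹.
= (0.0839×1.930) / (0.395×1.930^2) = 0.1619/1.471 = 0.110.

0.110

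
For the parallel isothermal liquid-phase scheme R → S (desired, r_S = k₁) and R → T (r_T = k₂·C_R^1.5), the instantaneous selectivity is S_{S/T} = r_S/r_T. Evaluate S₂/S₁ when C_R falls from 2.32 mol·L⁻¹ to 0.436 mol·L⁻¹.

12.3

S_{S/T} = (k₁/k₂)·C_R^-1.5, so S₂/S₁ = (C_{R,2}/C_{R,1})^-1.5.
= (0.436/2.32)^(-1.5) = (0.1879)^(-1.5) = 12.3.
Selectivity toward S rises as C_R falls — low-concentration operation is favoured.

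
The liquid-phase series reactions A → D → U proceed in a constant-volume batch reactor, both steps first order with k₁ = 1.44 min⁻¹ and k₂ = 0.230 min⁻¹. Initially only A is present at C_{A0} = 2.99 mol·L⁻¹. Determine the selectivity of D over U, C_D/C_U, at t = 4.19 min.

0.826

For first-order series with pure A initially, C_D(t) = k₁C_{A0}/(k₂−k₁)·(e^(−k₁t) − e^(−k₂t)).
e^(−k₁t) = e^(−1.44×4.19) = e^(−6.034) = 0.002397; e^(−k₂t) = e^(−0.9637) = 0.3815.
C_D = 1.44×2.99/(0.230−1.44) × (0.002397−0.3815) = (-3.558)×(-0.3791) = 1.349 mol·L⁻¹.
C_A = C_{A0}e^(−k₁t) = 0.007167 mol·L⁻¹, so C_U = C_{A0}−C_A−C_D = 1.634 mol·L⁻¹; C_D/C_U = 0.826.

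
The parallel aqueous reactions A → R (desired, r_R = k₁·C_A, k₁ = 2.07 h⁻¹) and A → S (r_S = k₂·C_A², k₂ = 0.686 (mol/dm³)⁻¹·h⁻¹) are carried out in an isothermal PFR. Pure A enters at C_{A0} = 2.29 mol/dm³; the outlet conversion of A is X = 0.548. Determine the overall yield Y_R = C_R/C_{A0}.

0.355

C_A = C_{A0}(1−X) = 1.035 mol/dm³.
Along a PFR/batch, dC_R/dC_A = −r_R/(r_R+r_S) = −k₁/(k₁+k₂·C_A).
Integrating from C_{A0} to C_A: C_R = (2.07/0.686)·ln[(2.07+0.686·2.29)/(2.07+0.686·1.04)] = 3.017·ln(3.641/2.780) = 0.8140 mol/dm³.
Y_R = C_R/C_{A0} = 0.8140/2.29 = 0.355.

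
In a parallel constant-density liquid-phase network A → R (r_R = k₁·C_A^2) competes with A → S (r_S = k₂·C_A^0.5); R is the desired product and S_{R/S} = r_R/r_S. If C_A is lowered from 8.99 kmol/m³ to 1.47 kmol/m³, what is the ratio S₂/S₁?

S_{R/S} = (k₁/k₂)·C_A^1.5, so S₂/S₁ = (C_{A,2}/C_{A,1})^1.5.
= (1.47/8.99)^1.5 = (0.1635)^1.5 = 0.0661.
Selectivity toward R falls as C_A falls — high-concentration operation is favoured.

0.0661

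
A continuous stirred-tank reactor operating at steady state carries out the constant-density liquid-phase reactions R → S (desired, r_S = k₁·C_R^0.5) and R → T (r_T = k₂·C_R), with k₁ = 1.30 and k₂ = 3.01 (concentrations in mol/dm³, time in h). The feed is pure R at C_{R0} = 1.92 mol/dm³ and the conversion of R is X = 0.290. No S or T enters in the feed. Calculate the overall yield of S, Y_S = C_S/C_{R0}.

Exit C_R = C_{R0}(1−X) = 1.92×0.710 = 1.363 mol/dm³.
In a CSTR the entire volume is at exit conditions, so r_S = 1.30×1.363^0.5 = 1.518 and r_T = 3.01×1.363 = 4.103.
Fraction of consumed R going to S: r_S/(r_S+r_T) = 0.2700.
C_S = 0.2700·C_{R0}·X = 0.2700×1.92×0.290 = 0.150 mol/dm³; Y_S = C_S/C_{R0} = 0.0783.

0.0783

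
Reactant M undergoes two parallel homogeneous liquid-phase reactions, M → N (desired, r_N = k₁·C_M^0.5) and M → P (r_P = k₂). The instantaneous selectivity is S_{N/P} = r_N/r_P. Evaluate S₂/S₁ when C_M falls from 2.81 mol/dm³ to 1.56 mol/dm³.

0.745

S_{N/P} = (k₁/k₂)·C_M^0.5, so S₂/S₁ = (C_{M,2}/C_{M,1})^0.5.
= (1.56/2.81)^0.5 = (0.5552)^0.5 = 0.745.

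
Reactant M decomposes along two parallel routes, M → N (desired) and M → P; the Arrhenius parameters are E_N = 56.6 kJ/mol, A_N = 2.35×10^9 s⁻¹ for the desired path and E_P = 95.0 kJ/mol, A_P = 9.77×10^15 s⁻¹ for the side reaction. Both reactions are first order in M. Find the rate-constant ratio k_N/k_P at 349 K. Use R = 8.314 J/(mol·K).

0.134

k_N/k_P = (A_N/A_P)·exp[−(E_N−E_P)/(RT)] = (A_N/A_P)·exp[(E_P−E_N)/(RT)].
(E_P−E_N)/(RT) = (95.0−56.6)×10³/(8.314×349) = 38400/2902 = 13.23.
k_N/k_P = (2.35×10^9/9.77×10^15)·exp(13.23) = 2.405×10^-7 × 5.591×10^5 = 0.134.
Since E_N < E_P, lowering the temperature improves selectivity toward N.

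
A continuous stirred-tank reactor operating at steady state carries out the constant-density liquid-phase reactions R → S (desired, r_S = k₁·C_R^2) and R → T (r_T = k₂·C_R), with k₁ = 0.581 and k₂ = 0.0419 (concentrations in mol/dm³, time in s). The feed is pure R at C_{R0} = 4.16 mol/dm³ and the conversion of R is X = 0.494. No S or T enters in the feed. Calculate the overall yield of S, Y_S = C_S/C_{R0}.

Exit C_R = C_{R0}(1−X) = 4.16×0.506 = 2.105 mol/dm³.
A CSTR operates uniformly at the exit composition, giving r_S = 2.574 and r_T = 0.08820 (each k·C_R^n at C_R = 2.105).
Fraction of consumed R going to S: r_S/(r_S+r_T) = 0.9669.
C_S = 0.9669·C_{R0}·X = 0.9669×4.16×0.494 = 1.99 mol/dm³; Y_S = C_S/C_{R0} = 0.478.

0.478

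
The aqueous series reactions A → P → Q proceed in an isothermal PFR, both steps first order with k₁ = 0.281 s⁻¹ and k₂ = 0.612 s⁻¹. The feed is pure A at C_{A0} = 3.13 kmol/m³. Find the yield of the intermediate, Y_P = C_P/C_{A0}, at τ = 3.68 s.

Solving the coupled first-order balances gives C_P(τ) = [k₁/(k₂−k₁)]·C_{A0}·(e^(−k₁τ) − e^(−k₂τ)).
e^(−k₁τ) = e^(−0.281×3.68) = e^(−1.034) = 0.3556; e^(−k₂τ) = e^(−2.252) = 0.1052.
C_P = 0.281×3.13/(0.612−0.281) × (0.3556−0.1052) = 2.657×0.2504 = 0.6653 kmol/m³.
Y_P = C_P/C_{A0} = 0.6653/3.13 = 0.213.

0.213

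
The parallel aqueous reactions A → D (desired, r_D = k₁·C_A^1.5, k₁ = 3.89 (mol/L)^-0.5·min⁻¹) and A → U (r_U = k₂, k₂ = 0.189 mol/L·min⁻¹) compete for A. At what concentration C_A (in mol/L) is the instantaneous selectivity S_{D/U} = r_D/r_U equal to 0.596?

0.0943 mol/L

S_{D/U} = (k₁/k₂)·C_A^1.5 ⇒ C_A = (S·k₂/k₁)^(1/1.5).
= (0.596×0.189/3.89)^(0.6667) = (0.02896)^(0.6667) = 0.0943 mol/L.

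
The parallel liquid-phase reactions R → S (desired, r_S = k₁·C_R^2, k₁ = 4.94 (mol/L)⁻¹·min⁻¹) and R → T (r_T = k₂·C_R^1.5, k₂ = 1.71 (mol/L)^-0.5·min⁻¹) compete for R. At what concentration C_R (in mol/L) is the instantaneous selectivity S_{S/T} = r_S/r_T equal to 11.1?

14.8 mol/L

S_{S/T} = (k₁/k₂)·C_R^0.5 ⇒ C_R = (S·k₂/k₁)^(2).
= (11.1×1.71/4.94)^(2) = (3.842)^(2) = 14.8 mol/L.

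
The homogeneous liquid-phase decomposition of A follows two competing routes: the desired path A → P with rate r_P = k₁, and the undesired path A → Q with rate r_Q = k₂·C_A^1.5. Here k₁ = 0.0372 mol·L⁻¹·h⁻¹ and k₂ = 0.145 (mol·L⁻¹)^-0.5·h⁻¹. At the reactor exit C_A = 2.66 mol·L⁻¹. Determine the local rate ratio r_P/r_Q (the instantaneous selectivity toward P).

0.0591

S_{P/Q} = r_P/r_Q = (k₁)/(k₂·C_A^1.5) = (k₁/k₂)·C_A^-1.5.
= (0.0372) / (0.145×2.660^1.5) = 0.03720/0.6291 = 0.0591.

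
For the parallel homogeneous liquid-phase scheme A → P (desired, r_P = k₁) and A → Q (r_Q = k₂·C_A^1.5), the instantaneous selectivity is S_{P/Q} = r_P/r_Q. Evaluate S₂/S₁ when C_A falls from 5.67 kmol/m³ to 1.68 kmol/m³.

S_{P/Q} = (k₁/k₂)·C_A^-1.5, so S₂/S₁ = (C_{A,2}/C_{A,1})^-1.5.
= (1.68/5.67)^(-1.5) = (0.2963)^(-1.5) = 6.20.
Selectivity toward P rises as C_A falls — low-concentration operation is favoured.

6.20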